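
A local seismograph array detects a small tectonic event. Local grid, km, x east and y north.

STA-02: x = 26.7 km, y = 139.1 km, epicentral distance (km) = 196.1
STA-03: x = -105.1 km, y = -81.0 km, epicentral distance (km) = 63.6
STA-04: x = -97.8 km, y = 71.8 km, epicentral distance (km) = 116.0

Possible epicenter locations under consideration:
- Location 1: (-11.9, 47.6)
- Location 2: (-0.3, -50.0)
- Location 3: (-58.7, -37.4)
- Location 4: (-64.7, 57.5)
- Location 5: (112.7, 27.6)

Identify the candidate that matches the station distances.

For each candidate, compare |candidate − station| to the reported distance:
Location 1: residuals STA-02 96.8, STA-03 95.2, STA-04 26.8 → max 96.8 km
Location 2: residuals STA-02 5.1, STA-03 45.7, STA-04 40.0 → max 45.7 km
Location 3: residuals STA-02 0.0, STA-03 0.1, STA-04 0.0 → max 0.1 km
Location 4: residuals STA-02 73.6, STA-03 80.7, STA-04 79.9 → max 80.7 km
Location 5: residuals STA-02 55.3, STA-03 179.8, STA-04 99.1 → max 179.8 km
Only Location 3 has all residuals ≈ 0.

Location 3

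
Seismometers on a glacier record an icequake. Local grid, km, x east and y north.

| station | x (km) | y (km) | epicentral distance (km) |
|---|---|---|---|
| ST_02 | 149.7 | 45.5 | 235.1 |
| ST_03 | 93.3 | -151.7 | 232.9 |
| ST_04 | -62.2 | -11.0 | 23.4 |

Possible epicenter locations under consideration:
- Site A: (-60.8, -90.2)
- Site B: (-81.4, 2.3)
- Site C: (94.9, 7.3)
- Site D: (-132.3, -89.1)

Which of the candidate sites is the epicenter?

Site B

For each candidate, compare |candidate − station| to the reported distance:
Site A: residuals ST_02 15.3, ST_03 67.0, ST_04 55.8 → max 67.0 km
Site B: residuals ST_02 0.0, ST_03 0.0, ST_04 0.0 → max 0.0 km
Site C: residuals ST_02 168.3, ST_03 73.9, ST_04 134.8 → max 168.3 km
Site D: residuals ST_02 77.4, ST_03 1.2, ST_04 81.5 → max 81.5 km
Only Site B has all residuals ≈ 0.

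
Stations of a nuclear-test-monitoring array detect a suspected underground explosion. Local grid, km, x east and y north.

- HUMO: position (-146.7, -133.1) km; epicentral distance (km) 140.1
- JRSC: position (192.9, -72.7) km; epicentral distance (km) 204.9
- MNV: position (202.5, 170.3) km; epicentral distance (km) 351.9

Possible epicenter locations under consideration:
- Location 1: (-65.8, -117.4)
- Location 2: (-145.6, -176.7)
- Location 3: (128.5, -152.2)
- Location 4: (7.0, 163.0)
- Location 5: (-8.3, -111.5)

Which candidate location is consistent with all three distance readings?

For each candidate, compare |candidate − station| to the reported distance:
Location 1: residuals HUMO 57.7, JRSC 57.6, MNV 41.5 → max 57.7 km
Location 2: residuals HUMO 96.5, JRSC 149.2, MNV 139.6 → max 149.2 km
Location 3: residuals HUMO 135.8, JRSC 102.6, MNV 21.0 → max 135.8 km
Location 4: residuals HUMO 193.5, JRSC 95.3, MNV 156.3 → max 193.5 km
Location 5: residuals HUMO 0.0, JRSC 0.0, MNV 0.0 → max 0.0 km
Only Location 5 has all residuals ≈ 0.

Location 5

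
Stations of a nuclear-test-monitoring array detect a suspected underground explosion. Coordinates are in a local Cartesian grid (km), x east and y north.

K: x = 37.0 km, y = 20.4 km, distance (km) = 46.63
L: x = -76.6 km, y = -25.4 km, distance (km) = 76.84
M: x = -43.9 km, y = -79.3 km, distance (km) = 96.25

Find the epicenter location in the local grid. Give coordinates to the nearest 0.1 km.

(-8.5, 10.2)

Circle about each station: (x − 37.0)² + (y − 20.4)² = 46.63²; (x + 76.6)² + (y + 25.4)² = 76.84²; (x + 43.9)² + (y + 79.3)² = 96.25².
Subtracting pairs of circle equations eliminates x²+y² and gives linear equations (the radical axes):
-227.2 x − 91.6 y = 997.53
-161.8 x − 199.4 y = -659.17
Solving the 2×2 system: x ≈ -8.5, y ≈ 10.2 km.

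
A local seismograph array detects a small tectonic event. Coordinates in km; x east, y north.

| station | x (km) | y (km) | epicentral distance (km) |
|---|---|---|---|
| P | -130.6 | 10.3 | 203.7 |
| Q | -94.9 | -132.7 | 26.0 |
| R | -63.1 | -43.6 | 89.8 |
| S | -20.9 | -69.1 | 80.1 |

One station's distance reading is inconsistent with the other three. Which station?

Solve using three stations at a time. Using Q, R, S (subtract circle equations pairwise → linear system) gives (x, y) ≈ (-68.9, -133.2).
Distances from that point to each station vs reported:
  P: calculated 156.2 vs reported 203.7 → residual 47.5 km
  Q: calculated 26.0 vs reported 26.0 → residual 0.0 km
  R: calculated 89.8 vs reported 89.8 → residual 0.0 km
  S: calculated 80.1 vs reported 80.1 → residual 0.0 km
Q, R, S are mutually consistent (residuals ≈ 0); P is off by 47.5 km.

P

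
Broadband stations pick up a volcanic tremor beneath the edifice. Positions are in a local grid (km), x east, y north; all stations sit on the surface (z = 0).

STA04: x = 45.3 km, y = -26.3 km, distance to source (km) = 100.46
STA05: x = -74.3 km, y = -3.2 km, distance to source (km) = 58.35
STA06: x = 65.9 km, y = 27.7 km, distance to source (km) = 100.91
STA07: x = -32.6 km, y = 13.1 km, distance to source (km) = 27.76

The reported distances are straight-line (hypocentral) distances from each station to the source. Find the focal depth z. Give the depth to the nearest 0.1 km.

depth ≈ 18.6 km

Each station gives a sphere (x−x_i)² + (y−y_i)² + z² = d_i² (stations at z=0).
Subtracting the STA04 sphere from STA05 and STA06: z² cancels, leaving linear equations in x and y:
-239.2 x + 46.2 y = 9474.44
41.2 x + 108.0 y = 2275.70
Solving: x ≈ -33.100, y ≈ 33.698 km (keep extra digits for the depth step; rounded: -33.1, 33.7).
Then from the STA04 sphere: z² = 100.46² − (x − 45.3)² − (y + 26.3)² with x = -33.100, y = 33.698, so z ≈ 18.598 ≈ 18.6 km.
Check against STA07 (with the unrounded solution): distance 27.76 ≈ 27.76 km. ✓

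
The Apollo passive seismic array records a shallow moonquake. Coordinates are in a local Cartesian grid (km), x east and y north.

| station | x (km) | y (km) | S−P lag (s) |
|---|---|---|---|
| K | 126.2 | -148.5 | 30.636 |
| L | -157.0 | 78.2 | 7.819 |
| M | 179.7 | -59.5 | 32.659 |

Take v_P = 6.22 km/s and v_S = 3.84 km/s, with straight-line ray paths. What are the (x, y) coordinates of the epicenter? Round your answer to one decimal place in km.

-142.4 km east, 1.1 km north

Distance from S−P lag: d = Δt · v_P v_S / (v_P − v_S) = Δt · (6.22·3.84)/(6.22−3.84) ≈ 10.0356·Δt.
So d_K = 307.45, d_L = 78.47, d_M = 327.75 km.
Circle about each station: (x − 126.2)² + (y + 148.5)² = 307.45²; (x + 157.0)² + (y − 78.2)² = 78.47²; (x − 179.7)² + (y + 59.5)² = 327.75².
Subtracting pairs of circle equations eliminates x²+y² and gives linear equations (the radical axes):
-566.4 x + 453.4 y = 81153.51
107.0 x + 178.0 y = -15040.91
Solving the 2×2 system: x ≈ -142.4, y ≈ 1.1 km.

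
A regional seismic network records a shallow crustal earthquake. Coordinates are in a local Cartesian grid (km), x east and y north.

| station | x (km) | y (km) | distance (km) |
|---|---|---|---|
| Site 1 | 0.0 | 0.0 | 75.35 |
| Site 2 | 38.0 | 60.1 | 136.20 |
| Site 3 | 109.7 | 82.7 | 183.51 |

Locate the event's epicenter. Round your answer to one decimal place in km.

14.2 km east, -74.0 km north

Circle about each station: x² + y² = 75.35²; (x − 38.0)² + (y − 60.1)² = 136.20²; (x − 109.7)² + (y − 82.7)² = 183.51².
Subtracting the Site 1 equation from the Site 2 and Site 3 equations removes the quadratic terms:
76.0 x + 120.2 y = -7816.81
219.4 x + 165.4 y = -9124.92
Solving the 2×2 system: x ≈ 14.2, y ≈ -74.0 km.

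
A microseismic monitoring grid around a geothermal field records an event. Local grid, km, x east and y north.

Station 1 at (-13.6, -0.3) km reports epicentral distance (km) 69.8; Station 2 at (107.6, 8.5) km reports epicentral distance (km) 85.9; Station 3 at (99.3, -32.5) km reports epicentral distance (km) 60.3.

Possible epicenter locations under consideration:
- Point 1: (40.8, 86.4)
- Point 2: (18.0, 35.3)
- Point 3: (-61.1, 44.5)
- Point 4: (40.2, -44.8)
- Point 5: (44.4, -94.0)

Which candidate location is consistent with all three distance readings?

Point 4

For each candidate, compare |candidate − station| to the reported distance:
Point 1: residuals Station 1 32.6, Station 2 16.7, Station 3 72.2 → max 72.2 km
Point 2: residuals Station 1 22.2, Station 2 7.6, Station 3 45.6 → max 45.6 km
Point 3: residuals Station 1 4.5, Station 2 86.6, Station 3 117.6 → max 117.6 km
Point 4: residuals Station 1 0.0, Station 2 0.0, Station 3 0.1 → max 0.1 km
Point 5: residuals Station 1 40.4, Station 2 34.5, Station 3 22.1 → max 40.4 km
Only Point 4 has all residuals ≈ 0.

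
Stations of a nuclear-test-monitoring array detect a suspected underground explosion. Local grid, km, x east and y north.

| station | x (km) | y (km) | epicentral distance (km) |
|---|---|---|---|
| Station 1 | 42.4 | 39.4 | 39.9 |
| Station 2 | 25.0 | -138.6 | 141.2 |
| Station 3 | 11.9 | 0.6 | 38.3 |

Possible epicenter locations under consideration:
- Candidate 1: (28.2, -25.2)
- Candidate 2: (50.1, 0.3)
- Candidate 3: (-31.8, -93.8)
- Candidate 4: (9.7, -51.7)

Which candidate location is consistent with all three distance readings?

For each candidate, compare |candidate − station| to the reported distance:
Candidate 1: residuals Station 1 26.2, Station 2 27.8, Station 3 7.8 → max 27.8 km
Candidate 2: residuals Station 1 0.0, Station 2 0.1, Station 3 0.1 → max 0.1 km
Candidate 3: residuals Station 1 112.6, Station 2 68.9, Station 3 65.7 → max 112.6 km
Candidate 4: residuals Station 1 56.9, Station 2 53.0, Station 3 14.0 → max 56.9 km
Only Candidate 2 has all residuals ≈ 0.

Candidate 2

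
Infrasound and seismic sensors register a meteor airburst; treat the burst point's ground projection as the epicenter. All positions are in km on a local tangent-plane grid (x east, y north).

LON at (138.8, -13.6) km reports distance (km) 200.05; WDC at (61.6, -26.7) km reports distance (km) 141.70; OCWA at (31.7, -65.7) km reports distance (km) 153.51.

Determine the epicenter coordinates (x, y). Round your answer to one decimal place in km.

(-43.9, 67.9)

Circle about each station: (x − 138.8)² + (y + 13.6)² = 200.05²; (x − 61.6)² + (y + 26.7)² = 141.70²; (x − 31.7)² + (y + 65.7)² = 153.51².
Subtracting the LON equation from the WDC and OCWA equations removes the quadratic terms:
-154.4 x − 26.2 y = 4998.16
-214.2 x − 104.2 y = 2325.66
Solving the 2×2 system: x ≈ -43.9, y ≈ 67.9 km.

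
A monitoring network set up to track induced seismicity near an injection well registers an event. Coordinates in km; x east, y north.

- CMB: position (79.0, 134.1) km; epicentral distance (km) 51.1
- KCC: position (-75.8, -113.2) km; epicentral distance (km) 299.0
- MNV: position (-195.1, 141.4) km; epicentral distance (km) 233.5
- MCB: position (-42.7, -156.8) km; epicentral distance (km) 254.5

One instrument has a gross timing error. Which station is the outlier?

MCB

Solve using three stations at a time. Using CMB, KCC, MNV (subtract circle equations pairwise → linear system) gives (x, y) ≈ (37.3, 163.6).
Distances from that point to each station vs reported:
  CMB: calculated 51.0 vs reported 51.1 → residual 0.1 km
  KCC: calculated 299.0 vs reported 299.0 → residual 0.0 km
  MNV: calculated 233.5 vs reported 233.5 → residual 0.0 km
  MCB: calculated 330.2 vs reported 254.5 → residual 75.7 km
CMB, KCC, MNV are mutually consistent (residuals ≈ 0); MCB is off by 75.7 km.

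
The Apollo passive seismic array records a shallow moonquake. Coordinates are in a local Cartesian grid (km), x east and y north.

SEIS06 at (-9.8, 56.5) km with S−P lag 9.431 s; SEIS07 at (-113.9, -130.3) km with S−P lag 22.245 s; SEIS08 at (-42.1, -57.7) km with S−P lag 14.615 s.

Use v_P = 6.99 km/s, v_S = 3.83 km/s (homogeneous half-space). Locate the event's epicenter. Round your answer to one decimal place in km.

Distance from S−P lag: d = Δt · v_P v_S / (v_P − v_S) = Δt · (6.99·3.83)/(6.99−3.83) ≈ 8.4721·Δt.
So d_SEIS06 = 79.90, d_SEIS07 = 188.46, d_SEIS08 = 123.82 km.
Circle about each station: (x + 9.8)² + (y − 56.5)² = 79.90²; (x + 113.9)² + (y + 130.3)² = 188.46²; (x + 42.1)² + (y + 57.7)² = 123.82².
Subtracting pairs of circle equations eliminates x²+y² and gives linear equations (the radical axes):
-208.2 x − 373.6 y = -2470.15
-64.6 x − 228.4 y = -7133.97
Solving the 2×2 system: x ≈ -89.7, y ≈ 56.6 km.
Check against SEIS06 (with the unrounded x, y): √((x + 9.8)²+(y − 56.5)²) = 79.92 ≈ 79.90 km. ✓

x ≈ -89.7 km, y ≈ 56.6 km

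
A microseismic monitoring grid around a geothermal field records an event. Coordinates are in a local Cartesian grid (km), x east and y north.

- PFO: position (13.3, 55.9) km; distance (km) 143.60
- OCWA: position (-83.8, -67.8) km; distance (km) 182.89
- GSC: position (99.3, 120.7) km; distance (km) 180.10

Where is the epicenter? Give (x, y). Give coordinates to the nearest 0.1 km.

98.9 km east, -59.4 km north

Circle about each station: (x − 13.3)² + (y − 55.9)² = 143.60²; (x + 83.8)² + (y + 67.8)² = 182.89²; (x − 99.3)² + (y − 120.7)² = 180.10².
Subtracting the PFO equation from the OCWA and GSC equations removes the quadratic terms:
-194.2 x − 247.4 y = -4510.21
172.0 x + 129.6 y = 9312.23
Solving the 2×2 system: x ≈ 98.9, y ≈ -59.4 km.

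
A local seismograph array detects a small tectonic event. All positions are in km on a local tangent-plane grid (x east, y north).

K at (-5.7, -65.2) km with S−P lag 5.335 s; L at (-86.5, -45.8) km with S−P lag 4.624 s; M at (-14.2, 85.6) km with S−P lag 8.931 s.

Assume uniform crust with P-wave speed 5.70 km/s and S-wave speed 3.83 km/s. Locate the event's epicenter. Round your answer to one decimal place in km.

x ≈ -42.3 km, y ≈ -14.8 km

Distance from S−P lag: d = Δt · v_P v_S / (v_P − v_S) = Δt · (5.70·3.83)/(5.70−3.83) ≈ 11.6743·Δt.
So d_K = 62.28, d_L = 53.98, d_M = 104.26 km.
Circle about each station: (x + 5.7)² + (y + 65.2)² = 62.28²; (x + 86.5)² + (y + 45.8)² = 53.98²; (x + 14.2)² + (y − 85.6)² = 104.26².
Subtracting pairs of circle equations eliminates x²+y² and gives linear equations (the radical axes):
-161.6 x + 38.8 y = 6261.32
-17.0 x + 301.6 y = -3745.88
Solving the 2×2 system: x ≈ -42.3, y ≈ -14.8 km.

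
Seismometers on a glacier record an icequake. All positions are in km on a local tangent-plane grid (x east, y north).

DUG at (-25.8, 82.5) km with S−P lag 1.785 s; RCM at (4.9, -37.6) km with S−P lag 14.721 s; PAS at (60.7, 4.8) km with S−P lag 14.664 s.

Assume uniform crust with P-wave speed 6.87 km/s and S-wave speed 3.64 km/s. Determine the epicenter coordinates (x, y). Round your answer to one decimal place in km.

Distance from S−P lag: d = Δt · v_P v_S / (v_P − v_S) = Δt · (6.87·3.64)/(6.87−3.64) ≈ 7.7420·Δt.
So d_DUG = 13.82, d_RCM = 113.97, d_PAS = 113.53 km.
Circle about each station: (x + 25.8)² + (y − 82.5)² = 13.82²; (x − 4.9)² + (y + 37.6)² = 113.97²; (x − 60.7)² + (y − 4.8)² = 113.53².
Subtracting pairs of circle equations eliminates x²+y² and gives linear equations (the radical axes):
61.4 x − 240.2 y = -18832.29
173.0 x − 155.4 y = -16462.43
Solving the 2×2 system: x ≈ -32.1, y ≈ 70.2 km.

(-32.1, 70.2)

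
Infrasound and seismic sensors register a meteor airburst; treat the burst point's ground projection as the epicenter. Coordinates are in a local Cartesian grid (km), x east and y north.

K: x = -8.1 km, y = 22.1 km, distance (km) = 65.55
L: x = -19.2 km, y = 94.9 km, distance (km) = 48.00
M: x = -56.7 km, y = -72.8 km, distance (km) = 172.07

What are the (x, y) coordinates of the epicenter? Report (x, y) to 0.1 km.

Circle about each station: (x + 8.1)² + (y − 22.1)² = 65.55²; (x + 19.2)² + (y − 94.9)² = 48.00²; (x + 56.7)² + (y + 72.8)² = 172.07².
Subtracting pairs of circle equations eliminates x²+y² and gives linear equations (the radical axes):
-22.2 x + 145.6 y = 10813.43
-97.2 x − 189.8 y = -17350.57
Solving the 2×2 system: x ≈ 25.8, y ≈ 78.2 km.

x ≈ 25.8 km, y ≈ 78.2 km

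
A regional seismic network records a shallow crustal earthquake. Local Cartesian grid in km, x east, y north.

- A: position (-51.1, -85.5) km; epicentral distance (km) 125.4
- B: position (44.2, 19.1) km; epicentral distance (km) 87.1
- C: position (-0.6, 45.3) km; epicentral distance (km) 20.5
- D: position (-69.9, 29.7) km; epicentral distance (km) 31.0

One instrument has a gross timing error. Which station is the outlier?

Solve using three stations at a time. Using A, B, D (subtract circle equations pairwise → linear system) gives (x, y) ≈ (-40.5, 39.4).
Distances from that point to each station vs reported:
  A: calculated 125.4 vs reported 125.4 → residual 0.0 km
  B: calculated 87.1 vs reported 87.1 → residual 0.0 km
  C: calculated 40.3 vs reported 20.5 → residual 19.8 km
  D: calculated 31.0 vs reported 31.0 → residual 0.0 km
A, B, D are mutually consistent (residuals ≈ 0); C is off by 19.8 km.

C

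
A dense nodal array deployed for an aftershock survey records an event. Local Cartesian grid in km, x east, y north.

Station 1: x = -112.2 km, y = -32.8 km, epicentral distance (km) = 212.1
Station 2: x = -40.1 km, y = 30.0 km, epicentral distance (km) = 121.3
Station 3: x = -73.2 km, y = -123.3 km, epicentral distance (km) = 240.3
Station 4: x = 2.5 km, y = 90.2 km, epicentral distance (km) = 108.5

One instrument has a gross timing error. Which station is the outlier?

Station 4

Solve using three stations at a time. Using Station 1, Station 2, Station 3 (subtract circle equations pairwise → linear system) gives (x, y) ≈ (75.9, 65.1).
Distances from that point to each station vs reported:
  Station 1: calculated 212.0 vs reported 212.1 → residual 0.1 km
  Station 2: calculated 121.2 vs reported 121.3 → residual 0.1 km
  Station 3: calculated 240.2 vs reported 240.3 → residual 0.1 km
  Station 4: calculated 77.6 vs reported 108.5 → residual 30.9 km
Station 1, Station 2, Station 3 are mutually consistent (residuals ≈ 0); Station 4 is off by 30.9 km.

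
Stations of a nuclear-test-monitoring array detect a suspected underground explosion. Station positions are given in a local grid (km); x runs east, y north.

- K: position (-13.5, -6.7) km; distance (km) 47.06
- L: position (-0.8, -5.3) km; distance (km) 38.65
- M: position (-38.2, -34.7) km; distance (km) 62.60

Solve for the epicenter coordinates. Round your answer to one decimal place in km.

x ≈ 24.4 km, y ≈ -34.6 km

Circle about each station: (x + 13.5)² + (y + 6.7)² = 47.06²; (x + 0.8)² + (y + 5.3)² = 38.65²; (x + 38.2)² + (y + 34.7)² = 62.60².
Subtracting pairs of circle equations eliminates x²+y² and gives linear equations (the radical axes):
25.4 x + 2.8 y = 522.41
-49.4 x − 56.0 y = 732.07
Solving the 2×2 system: x ≈ 24.4, y ≈ -34.6 km.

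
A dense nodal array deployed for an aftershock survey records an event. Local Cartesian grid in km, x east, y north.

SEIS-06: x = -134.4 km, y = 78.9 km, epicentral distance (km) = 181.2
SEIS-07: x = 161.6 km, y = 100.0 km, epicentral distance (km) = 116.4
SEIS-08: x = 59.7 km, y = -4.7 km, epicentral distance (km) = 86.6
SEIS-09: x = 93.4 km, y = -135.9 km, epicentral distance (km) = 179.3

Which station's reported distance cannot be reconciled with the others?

SEIS-09

Solve using three stations at a time. Using SEIS-06, SEIS-07, SEIS-08 (subtract circle equations pairwise → linear system) gives (x, y) ≈ (46.8, 80.9).
Distances from that point to each station vs reported:
  SEIS-06: calculated 181.2 vs reported 181.2 → residual 0.0 km
  SEIS-07: calculated 116.4 vs reported 116.4 → residual 0.0 km
  SEIS-08: calculated 86.6 vs reported 86.6 → residual 0.0 km
  SEIS-09: calculated 221.8 vs reported 179.3 → residual 42.5 km
SEIS-06, SEIS-07, SEIS-08 are mutually consistent (residuals ≈ 0); SEIS-09 is off by 42.5 km.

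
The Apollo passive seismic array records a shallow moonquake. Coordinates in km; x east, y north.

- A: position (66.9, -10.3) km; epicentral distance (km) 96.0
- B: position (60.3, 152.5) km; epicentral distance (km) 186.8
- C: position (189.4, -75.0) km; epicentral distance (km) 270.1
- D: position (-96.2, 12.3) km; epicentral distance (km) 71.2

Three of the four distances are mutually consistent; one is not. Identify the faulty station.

C

Solve using three stations at a time. Using A, B, D (subtract circle equations pairwise → linear system) gives (x, y) ≈ (-29.1, -11.5).
Distances from that point to each station vs reported:
  A: calculated 96.0 vs reported 96.0 → residual 0.0 km
  B: calculated 186.8 vs reported 186.8 → residual 0.0 km
  C: calculated 227.5 vs reported 270.1 → residual 42.6 km
  D: calculated 71.2 vs reported 71.2 → residual 0.0 km
A, B, D are mutually consistent (residuals ≈ 0); C is off by 42.6 km.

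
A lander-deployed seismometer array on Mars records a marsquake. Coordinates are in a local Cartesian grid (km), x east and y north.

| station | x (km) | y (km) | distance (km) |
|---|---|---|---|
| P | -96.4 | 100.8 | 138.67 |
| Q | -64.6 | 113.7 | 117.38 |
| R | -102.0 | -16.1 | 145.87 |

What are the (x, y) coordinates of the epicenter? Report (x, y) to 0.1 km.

(30.5, 44.9)

Circle about each station: (x + 96.4)² + (y − 100.8)² = 138.67²; (x + 64.6)² + (y − 113.7)² = 117.38²; (x + 102.0)² + (y + 16.1)² = 145.87².
Subtracting pairs of circle equations eliminates x²+y² and gives linear equations (the radical axes):
63.6 x + 25.8 y = 3098.55
-11.2 x − 233.8 y = -10839.08
Solving the 2×2 system: x ≈ 30.5, y ≈ 44.9 km.
Check against P (with the unrounded x, y): √((x + 96.4)²+(y − 100.8)²) = 138.67 ≈ 138.67 km. ✓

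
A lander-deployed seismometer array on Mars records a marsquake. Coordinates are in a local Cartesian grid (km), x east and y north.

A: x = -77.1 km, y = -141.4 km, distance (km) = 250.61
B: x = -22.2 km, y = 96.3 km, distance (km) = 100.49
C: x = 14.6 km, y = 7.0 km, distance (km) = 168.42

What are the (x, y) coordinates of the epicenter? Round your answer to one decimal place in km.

-122.3 km east, 105.1 km north

Circle about each station: (x + 77.1)² + (y + 141.4)² = 250.61²; (x + 22.2)² + (y − 96.3)² = 100.49²; (x − 14.6)² + (y − 7.0)² = 168.42².
Subtracting pairs of circle equations eliminates x²+y² and gives linear equations (the radical axes):
109.8 x + 475.4 y = 36535.29
183.4 x + 296.8 y = 8763.87
Solving the 2×2 system: x ≈ -122.3, y ≈ 105.1 km.
Check against A (with the unrounded x, y): √((x + 77.1)²+(y + 141.4)²) = 250.61 ≈ 250.61 km. ✓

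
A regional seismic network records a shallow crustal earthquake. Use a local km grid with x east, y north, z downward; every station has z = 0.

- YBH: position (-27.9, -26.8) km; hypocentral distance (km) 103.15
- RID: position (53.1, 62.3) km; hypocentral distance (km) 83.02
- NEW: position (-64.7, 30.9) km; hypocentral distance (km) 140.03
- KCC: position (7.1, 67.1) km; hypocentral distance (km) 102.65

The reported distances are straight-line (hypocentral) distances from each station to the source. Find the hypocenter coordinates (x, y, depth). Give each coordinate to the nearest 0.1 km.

Each station gives a sphere (x−x_i)² + (y−y_i)² + z² = d_i² (stations at z=0).
Subtracting the YBH sphere from RID and NEW: z² cancels, leaving linear equations in x and y:
162.0 x + 178.2 y = 8951.85
-73.6 x + 115.4 y = -5324.23
Solving: x ≈ 62.301, y ≈ -6.403 km (keep extra digits for the depth step; rounded: 62.3, -6.4).
Then from the YBH sphere: z² = 103.15² − (x + 27.9)² − (y + 26.8)² with x = 62.301, y = -6.403, so z ≈ 45.691 ≈ 45.7 km.

(62.3, -6.4, 45.7)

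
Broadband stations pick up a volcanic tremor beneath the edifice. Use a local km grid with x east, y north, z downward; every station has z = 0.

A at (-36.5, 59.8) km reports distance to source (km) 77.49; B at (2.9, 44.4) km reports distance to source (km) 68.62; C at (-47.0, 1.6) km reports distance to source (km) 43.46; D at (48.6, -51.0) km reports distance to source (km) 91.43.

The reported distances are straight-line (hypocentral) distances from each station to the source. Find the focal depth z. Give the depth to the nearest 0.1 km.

Each station gives a sphere (x−x_i)² + (y−y_i)² + z² = d_i² (stations at z=0).
Subtracting the A sphere from B and C: z² cancels, leaving linear equations in x and y:
78.8 x − 30.8 y = -1632.52
-21.0 x − 116.4 y = 1419.20
Solving: x ≈ -23.804, y ≈ -7.898 km (keep extra digits for the depth step; rounded: -23.8, -7.9).
Then from the A sphere: z² = 77.49² − (x + 36.5)² − (y − 59.8)² with x = -23.804, y = -7.898, so z ≈ 35.503 ≈ 35.5 km.

depth ≈ 35.5 km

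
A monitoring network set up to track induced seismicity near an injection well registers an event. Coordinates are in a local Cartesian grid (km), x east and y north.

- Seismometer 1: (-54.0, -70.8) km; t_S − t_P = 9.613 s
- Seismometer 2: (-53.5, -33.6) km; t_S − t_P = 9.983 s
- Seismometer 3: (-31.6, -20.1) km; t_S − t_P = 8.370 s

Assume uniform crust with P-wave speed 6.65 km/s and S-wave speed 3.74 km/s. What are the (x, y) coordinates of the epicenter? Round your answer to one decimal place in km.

(27.5, -60.4)

Distance from S−P lag: d = Δt · v_P v_S / (v_P − v_S) = Δt · (6.65·3.74)/(6.65−3.74) ≈ 8.5467·Δt.
So d_Seismometer 1 = 82.16, d_Seismometer 2 = 85.32, d_Seismometer 3 = 71.54 km.
Circle about each station: (x + 54.0)² + (y + 70.8)² = 82.16²; (x + 53.5)² + (y + 33.6)² = 85.32²; (x + 31.6)² + (y + 20.1)² = 71.54².
Subtracting the Seismometer 1 equation from the Seismometer 2 and Seismometer 3 equations removes the quadratic terms:
1.0 x + 74.4 y = -4466.67
44.8 x + 101.4 y = -4893.78
Solving the 2×2 system: x ≈ 27.5, y ≈ -60.4 km.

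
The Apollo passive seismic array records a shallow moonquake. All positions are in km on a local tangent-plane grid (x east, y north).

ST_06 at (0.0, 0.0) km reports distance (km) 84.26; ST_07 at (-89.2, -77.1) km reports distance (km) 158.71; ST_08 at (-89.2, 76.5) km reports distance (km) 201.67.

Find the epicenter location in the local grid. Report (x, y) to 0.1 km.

x ≈ 67.3 km, y ≈ -50.7 km

Circle about each station: x² + y² = 84.26²; (x + 89.2)² + (y + 77.1)² = 158.71²; (x + 89.2)² + (y − 76.5)² = 201.67².
Subtracting pairs of circle equations eliminates x²+y² and gives linear equations (the radical axes):
-178.4 x − 154.2 y = -4188.07
-178.4 x + 153.0 y = -19762.15
Solving the 2×2 system: x ≈ 67.3, y ≈ -50.7 km.
Check against ST_06 (with the unrounded x, y): √(x²+y²) = 84.25 ≈ 84.26 km. ✓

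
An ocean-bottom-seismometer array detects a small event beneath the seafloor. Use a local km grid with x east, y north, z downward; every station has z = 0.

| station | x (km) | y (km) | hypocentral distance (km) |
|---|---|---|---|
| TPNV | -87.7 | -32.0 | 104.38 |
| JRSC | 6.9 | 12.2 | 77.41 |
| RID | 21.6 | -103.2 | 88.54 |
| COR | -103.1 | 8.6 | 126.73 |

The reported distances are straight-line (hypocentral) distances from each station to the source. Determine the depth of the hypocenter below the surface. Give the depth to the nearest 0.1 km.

Each station gives a sphere (x−x_i)² + (y−y_i)² + z² = d_i² (stations at z=0).
Subtracting the TPNV sphere from JRSC and RID: z² cancels, leaving linear equations in x and y:
189.2 x + 88.4 y = -3615.96
218.6 x − 142.4 y = 5457.36
Solving: x ≈ -0.702, y ≈ -39.402 km (keep extra digits for the depth step; rounded: -0.7, -39.4).
Then from the TPNV sphere: z² = 104.38² − (x + 87.7)² − (y + 32.0)² with x = -0.702, y = -39.402, so z ≈ 57.199 ≈ 57.2 km.
Check against COR (with the unrounded solution): distance 126.73 ≈ 126.73 km. ✓

depth ≈ 57.2 km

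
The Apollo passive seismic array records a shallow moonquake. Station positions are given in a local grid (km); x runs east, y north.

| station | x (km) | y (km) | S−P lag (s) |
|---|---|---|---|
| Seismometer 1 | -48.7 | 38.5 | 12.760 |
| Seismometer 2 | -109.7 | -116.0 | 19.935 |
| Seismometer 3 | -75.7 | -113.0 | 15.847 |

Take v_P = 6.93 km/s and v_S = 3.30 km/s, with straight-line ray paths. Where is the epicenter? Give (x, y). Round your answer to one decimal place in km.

Distance from S−P lag: d = Δt · v_P v_S / (v_P − v_S) = Δt · (6.93·3.30)/(6.93−3.30) ≈ 6.3000·Δt.
So d_Seismometer 1 = 80.39, d_Seismometer 2 = 125.59, d_Seismometer 3 = 99.84 km.
Circle about each station: (x + 48.7)² + (y − 38.5)² = 80.39²; (x + 109.7)² + (y + 116.0)² = 125.59²; (x + 75.7)² + (y + 113.0)² = 99.84².
Subtracting pairs of circle equations eliminates x²+y² and gives linear equations (the radical axes):
-122.0 x − 309.0 y = 12325.85
-54.0 x − 303.0 y = 11140.08
Solving the 2×2 system: x ≈ -14.4, y ≈ -34.2 km.

x ≈ -14.4 km, y ≈ -34.2 km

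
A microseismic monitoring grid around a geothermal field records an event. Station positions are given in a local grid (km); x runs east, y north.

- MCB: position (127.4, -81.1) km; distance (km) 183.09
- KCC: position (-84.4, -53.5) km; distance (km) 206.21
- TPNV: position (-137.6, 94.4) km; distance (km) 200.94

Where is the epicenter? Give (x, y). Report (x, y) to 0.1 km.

Circle about each station: (x − 127.4)² + (y + 81.1)² = 183.09²; (x + 84.4)² + (y + 53.5)² = 206.21²; (x + 137.6)² + (y − 94.4)² = 200.94².
Subtracting the MCB equation from the KCC and TPNV equations removes the quadratic terms:
-423.6 x + 55.2 y = -21822.98
-530.0 x + 351.0 y = -1817.79
Solving the 2×2 system: x ≈ 63.3, y ≈ 90.4 km.

x ≈ 63.3 km, y ≈ 90.4 km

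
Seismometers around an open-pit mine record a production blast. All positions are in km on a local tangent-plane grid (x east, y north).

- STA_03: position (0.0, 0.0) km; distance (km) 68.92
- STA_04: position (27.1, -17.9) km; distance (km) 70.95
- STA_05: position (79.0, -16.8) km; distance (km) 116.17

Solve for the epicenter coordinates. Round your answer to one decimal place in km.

-27.5 km east, -63.2 km north

Circle about each station: x² + y² = 68.92²; (x − 27.1)² + (y + 17.9)² = 70.95²; (x − 79.0)² + (y + 16.8)² = 116.17².
Subtracting the STA_03 equation from the STA_04 and STA_05 equations removes the quadratic terms:
54.2 x − 35.8 y = 770.88
158.0 x − 33.6 y = -2222.26
Solving the 2×2 system: x ≈ -27.5, y ≈ -63.2 km.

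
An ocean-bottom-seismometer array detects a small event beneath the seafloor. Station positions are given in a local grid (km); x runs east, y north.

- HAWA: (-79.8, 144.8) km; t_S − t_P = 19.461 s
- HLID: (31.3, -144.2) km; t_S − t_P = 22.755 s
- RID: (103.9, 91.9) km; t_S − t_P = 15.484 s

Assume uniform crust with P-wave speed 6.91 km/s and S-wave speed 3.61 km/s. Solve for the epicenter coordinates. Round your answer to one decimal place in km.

x ≈ 7.1 km, y ≈ 26.1 km

Distance from S−P lag: d = Δt · v_P v_S / (v_P − v_S) = Δt · (6.91·3.61)/(6.91−3.61) ≈ 7.5591·Δt.
So d_HAWA = 147.11, d_HLID = 172.01, d_RID = 117.05 km.
Circle about each station: (x + 79.8)² + (y − 144.8)² = 147.11²; (x − 31.3)² + (y + 144.2)² = 172.01²; (x − 103.9)² + (y − 91.9)² = 117.05².
Subtracting pairs of circle equations eliminates x²+y² and gives linear equations (the radical axes):
222.2 x − 578.0 y = -13507.84
367.4 x − 105.8 y = -153.61
Solving the 2×2 system: x ≈ 7.1, y ≈ 26.1 km.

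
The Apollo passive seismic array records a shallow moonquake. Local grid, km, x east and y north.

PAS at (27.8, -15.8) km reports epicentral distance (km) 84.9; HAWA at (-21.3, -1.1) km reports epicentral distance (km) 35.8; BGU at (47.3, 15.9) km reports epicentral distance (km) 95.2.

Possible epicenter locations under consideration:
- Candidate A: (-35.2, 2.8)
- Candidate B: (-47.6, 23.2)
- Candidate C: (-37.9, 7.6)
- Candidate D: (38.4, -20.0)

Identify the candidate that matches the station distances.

For each candidate, compare |candidate − station| to the reported distance:
Candidate A: residuals PAS 19.2, HAWA 21.4, BGU 11.7 → max 21.4 km
Candidate B: residuals PAS 0.0, HAWA 0.0, BGU 0.0 → max 0.0 km
Candidate C: residuals PAS 15.2, HAWA 17.1, BGU 9.6 → max 17.1 km
Candidate D: residuals PAS 73.5, HAWA 26.8, BGU 58.2 → max 73.5 km
Only Candidate B has all residuals ≈ 0.

Candidate B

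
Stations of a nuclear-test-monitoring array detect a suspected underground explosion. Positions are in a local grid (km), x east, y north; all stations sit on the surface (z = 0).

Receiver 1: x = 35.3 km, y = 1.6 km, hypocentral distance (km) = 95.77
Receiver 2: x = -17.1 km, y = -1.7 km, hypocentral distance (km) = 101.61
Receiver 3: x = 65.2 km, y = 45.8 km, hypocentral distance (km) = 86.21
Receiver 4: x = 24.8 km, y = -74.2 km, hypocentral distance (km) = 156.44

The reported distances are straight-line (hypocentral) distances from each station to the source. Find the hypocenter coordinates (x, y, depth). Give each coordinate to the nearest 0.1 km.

Each station gives a sphere (x−x_i)² + (y−y_i)² + z² = d_i² (stations at z=0).
Subtracting the Receiver 1 sphere from Receiver 2 and Receiver 3: z² cancels, leaving linear equations in x and y:
-104.8 x − 6.6 y = -2106.05
59.8 x + 88.4 y = 6839.76
Solving: x ≈ 15.901, y ≈ 66.617 km (keep extra digits for the depth step; rounded: 15.9, 66.6).
Then from the Receiver 1 sphere: z² = 95.77² − (x − 35.3)² − (y − 1.6)² with x = 15.901, y = 66.617, so z ≈ 67.590 ≈ 67.6 km.

x ≈ 15.9 km, y ≈ 66.6 km, depth ≈ 67.6 km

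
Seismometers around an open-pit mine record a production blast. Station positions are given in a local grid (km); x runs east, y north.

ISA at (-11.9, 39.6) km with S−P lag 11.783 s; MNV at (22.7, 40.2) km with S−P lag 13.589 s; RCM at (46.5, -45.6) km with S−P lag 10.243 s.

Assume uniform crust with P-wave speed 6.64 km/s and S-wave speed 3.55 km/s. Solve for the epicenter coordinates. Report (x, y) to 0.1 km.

x ≈ -31.6 km, y ≈ -48.1 km

Distance from S−P lag: d = Δt · v_P v_S / (v_P − v_S) = Δt · (6.64·3.55)/(6.64−3.55) ≈ 7.6285·Δt.
So d_ISA = 89.89, d_MNV = 103.66, d_RCM = 78.14 km.
Circle about each station: (x + 11.9)² + (y − 39.6)² = 89.89²; (x − 22.7)² + (y − 40.2)² = 103.66²; (x − 46.5)² + (y + 45.6)² = 78.14².
Subtracting pairs of circle equations eliminates x²+y² and gives linear equations (the radical axes):
69.2 x + 1.2 y = -2243.62
116.8 x − 170.4 y = 4506.19
Solving the 2×2 system: x ≈ -31.6, y ≈ -48.1 km.
Check against ISA (with the unrounded x, y): √((x + 11.9)²+(y − 39.6)²) = 89.88 ≈ 89.89 km. ✓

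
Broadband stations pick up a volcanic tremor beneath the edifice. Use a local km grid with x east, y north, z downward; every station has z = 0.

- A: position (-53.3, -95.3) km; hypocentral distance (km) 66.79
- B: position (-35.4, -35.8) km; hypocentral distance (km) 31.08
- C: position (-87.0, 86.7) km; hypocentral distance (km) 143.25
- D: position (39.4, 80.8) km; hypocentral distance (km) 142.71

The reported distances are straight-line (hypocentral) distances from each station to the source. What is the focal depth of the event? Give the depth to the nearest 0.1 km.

depth ≈ 30.0 km

Each station gives a sphere (x−x_i)² + (y−y_i)² + z² = d_i² (stations at z=0).
Subtracting the A sphere from B and C: z² cancels, leaving linear equations in x and y:
35.8 x + 119.0 y = -5893.24
-67.4 x + 364.0 y = -12896.75
Solving: x ≈ -28.996, y ≈ -40.800 km (keep extra digits for the depth step; rounded: -29.0, -40.8).
Then from the A sphere: z² = 66.79² − (x + 53.3)² − (y + 95.3)² with x = -28.996, y = -40.800, so z ≈ 29.999 ≈ 30.0 km.
Check against D (with the unrounded solution): distance 142.70 ≈ 142.71 km. ✓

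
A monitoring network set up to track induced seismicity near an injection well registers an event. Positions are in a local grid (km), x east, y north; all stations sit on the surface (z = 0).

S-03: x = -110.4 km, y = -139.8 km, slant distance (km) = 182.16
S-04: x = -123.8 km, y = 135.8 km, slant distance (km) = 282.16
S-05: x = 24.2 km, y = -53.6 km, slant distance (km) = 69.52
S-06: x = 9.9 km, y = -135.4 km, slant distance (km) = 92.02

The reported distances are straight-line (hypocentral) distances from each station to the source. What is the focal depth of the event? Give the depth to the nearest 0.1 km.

z ≈ 59.6 km

Each station gives a sphere (x−x_i)² + (y−y_i)² + z² = d_i² (stations at z=0).
Subtracting the S-03 sphere from S-04 and S-05: z² cancels, leaving linear equations in x and y:
-26.8 x + 551.2 y = -44396.12
269.2 x + 172.4 y = 75.64
Solving: x ≈ 50.297, y ≈ -78.099 km (keep extra digits for the depth step; rounded: 50.3, -78.1).
Then from the S-03 sphere: z² = 182.16² − (x + 110.4)² − (y + 139.8)² with x = 50.297, y = -78.099, so z ≈ 59.596 ≈ 59.6 km.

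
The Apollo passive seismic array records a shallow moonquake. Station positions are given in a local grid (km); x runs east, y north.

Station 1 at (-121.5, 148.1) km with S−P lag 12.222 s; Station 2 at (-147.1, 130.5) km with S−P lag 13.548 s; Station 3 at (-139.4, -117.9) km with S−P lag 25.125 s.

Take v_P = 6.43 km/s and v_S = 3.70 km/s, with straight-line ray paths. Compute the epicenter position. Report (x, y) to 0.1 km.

Distance from S−P lag: d = Δt · v_P v_S / (v_P − v_S) = Δt · (6.43·3.70)/(6.43−3.70) ≈ 8.7147·Δt.
So d_Station 1 = 106.51, d_Station 2 = 118.07, d_Station 3 = 218.96 km.
Circle about each station: (x + 121.5)² + (y − 148.1)² = 106.51²; (x + 147.1)² + (y − 130.5)² = 118.07²; (x + 139.4)² + (y + 117.9)² = 218.96².
Subtracting the Station 1 equation from the Station 2 and Station 3 equations removes the quadratic terms:
-51.2 x − 35.2 y = -623.34
-35.8 x − 532.0 y = -39962.19
Solving the 2×2 system: x ≈ -41.4, y ≈ 77.9 km.

x ≈ -41.4 km, y ≈ 77.9 km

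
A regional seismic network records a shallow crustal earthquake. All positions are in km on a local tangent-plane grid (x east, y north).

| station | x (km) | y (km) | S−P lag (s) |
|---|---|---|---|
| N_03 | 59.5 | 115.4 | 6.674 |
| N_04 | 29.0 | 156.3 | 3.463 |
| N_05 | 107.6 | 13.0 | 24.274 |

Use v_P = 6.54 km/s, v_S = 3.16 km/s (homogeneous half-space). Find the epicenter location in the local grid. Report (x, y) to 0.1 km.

Distance from S−P lag: d = Δt · v_P v_S / (v_P − v_S) = Δt · (6.54·3.16)/(6.54−3.16) ≈ 6.1143·Δt.
So d_N_03 = 40.81, d_N_04 = 21.17, d_N_05 = 148.42 km.
Circle about each station: (x − 59.5)² + (y − 115.4)² = 40.81²; (x − 29.0)² + (y − 156.3)² = 21.17²; (x − 107.6)² + (y − 13.0)² = 148.42².
Subtracting the N_03 equation from the N_04 and N_05 equations removes the quadratic terms:
-61.0 x + 81.8 y = 9630.57
96.2 x − 204.8 y = -25473.69
Solving the 2×2 system: x ≈ 24.1, y ≈ 135.7 km.

(24.1, 135.7)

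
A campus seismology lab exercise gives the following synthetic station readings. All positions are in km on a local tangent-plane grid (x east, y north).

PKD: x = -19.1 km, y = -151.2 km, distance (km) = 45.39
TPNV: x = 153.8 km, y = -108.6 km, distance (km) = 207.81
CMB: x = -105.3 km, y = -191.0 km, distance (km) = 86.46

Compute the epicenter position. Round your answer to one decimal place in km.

(-53.6, -121.7)

Circle about each station: (x + 19.1)² + (y + 151.2)² = 45.39²; (x − 153.8)² + (y + 108.6)² = 207.81²; (x + 105.3)² + (y + 191.0)² = 86.46².
Subtracting pairs of circle equations eliminates x²+y² and gives linear equations (the radical axes):
345.8 x + 85.2 y = -28902.59
-172.4 x − 79.6 y = 18927.76
Solving the 2×2 system: x ≈ -53.6, y ≈ -121.7 km.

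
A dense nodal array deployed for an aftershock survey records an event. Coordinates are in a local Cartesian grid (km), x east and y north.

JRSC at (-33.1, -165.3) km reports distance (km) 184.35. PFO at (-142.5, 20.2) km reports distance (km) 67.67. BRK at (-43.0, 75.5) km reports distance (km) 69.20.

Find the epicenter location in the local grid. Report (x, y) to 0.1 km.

Circle about each station: (x + 33.1)² + (y + 165.3)² = 184.35²; (x + 142.5)² + (y − 20.2)² = 67.67²; (x + 43.0)² + (y − 75.5)² = 69.20².
Subtracting the JRSC equation from the PFO and BRK equations removes the quadratic terms:
-218.8 x + 371.0 y = 21700.28
-19.8 x + 481.6 y = 8325.83
Solving the 2×2 system: x ≈ -75.1, y ≈ 14.2 km.

-75.1 km east, 14.2 km north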